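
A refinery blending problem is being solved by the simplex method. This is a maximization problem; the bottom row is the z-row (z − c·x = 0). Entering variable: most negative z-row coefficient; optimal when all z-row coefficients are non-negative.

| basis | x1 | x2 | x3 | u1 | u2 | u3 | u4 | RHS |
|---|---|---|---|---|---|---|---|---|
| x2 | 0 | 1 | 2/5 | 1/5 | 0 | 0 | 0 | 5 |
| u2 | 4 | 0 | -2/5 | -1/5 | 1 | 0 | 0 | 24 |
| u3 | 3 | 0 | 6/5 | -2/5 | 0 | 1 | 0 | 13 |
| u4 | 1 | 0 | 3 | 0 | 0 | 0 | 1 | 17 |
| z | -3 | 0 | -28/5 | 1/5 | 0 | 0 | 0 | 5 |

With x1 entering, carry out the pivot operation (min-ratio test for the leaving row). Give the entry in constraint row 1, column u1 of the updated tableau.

Ratio test on column x1 — row 1: entry 0 ≤ 0; row 2: 24/4 = 6; row 3: 13/3 = 13/3; row 4: 17/1 = 17. Minimum is 13/3 at row 3 (u3 leaves); pivot element 3.
Divide row 3 by 3; eliminate column x1 from the other rows.
Row 1 update in column u1: 1/5 − 0·(-2/15) = 1/5.

1/5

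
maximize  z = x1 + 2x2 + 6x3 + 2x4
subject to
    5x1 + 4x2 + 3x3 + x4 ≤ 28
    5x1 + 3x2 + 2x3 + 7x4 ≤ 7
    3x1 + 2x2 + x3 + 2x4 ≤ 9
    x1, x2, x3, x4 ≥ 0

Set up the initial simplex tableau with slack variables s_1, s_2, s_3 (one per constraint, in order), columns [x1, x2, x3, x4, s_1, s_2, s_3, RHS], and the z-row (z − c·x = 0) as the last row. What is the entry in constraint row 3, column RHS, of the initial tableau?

9

The RHS of constraint 3 is b_3 = 9.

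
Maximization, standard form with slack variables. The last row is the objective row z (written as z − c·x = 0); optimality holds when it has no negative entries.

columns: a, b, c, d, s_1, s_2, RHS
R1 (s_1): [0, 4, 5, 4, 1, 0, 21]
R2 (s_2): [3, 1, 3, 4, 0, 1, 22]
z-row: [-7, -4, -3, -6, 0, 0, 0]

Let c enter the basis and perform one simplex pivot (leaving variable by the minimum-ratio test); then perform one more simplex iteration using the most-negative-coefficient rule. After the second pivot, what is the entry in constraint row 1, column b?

Ratio test on column c — row 1: 21/5 = 21/5; row 2: 22/3 = 22/3. Minimum is 21/5 at row 1 (s_1 leaves); pivot element 5.
Divide row 1 by 5; eliminate column c from the other rows.
Second iteration: most negative z-row entry is -7 in column a, so a enters.
Ratio test on column a — row 1: entry 0 ≤ 0; row 2: (47/5)/3 = 47/15. Minimum is 47/15 at row 2 (s_2 leaves); pivot element 3.
Divide row 2 by 3; eliminate column a from the other rows.
After both pivots, the entry at constraint row 1, column b is 4/5.

4/5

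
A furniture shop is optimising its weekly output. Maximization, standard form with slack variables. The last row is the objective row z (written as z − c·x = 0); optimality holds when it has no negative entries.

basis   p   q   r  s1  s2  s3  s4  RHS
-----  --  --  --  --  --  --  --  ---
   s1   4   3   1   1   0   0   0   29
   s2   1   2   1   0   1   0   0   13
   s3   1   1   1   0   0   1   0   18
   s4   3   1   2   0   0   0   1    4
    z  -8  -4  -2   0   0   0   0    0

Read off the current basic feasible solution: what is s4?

s4 is basic (row 4); its value is the RHS of that row, 4.

4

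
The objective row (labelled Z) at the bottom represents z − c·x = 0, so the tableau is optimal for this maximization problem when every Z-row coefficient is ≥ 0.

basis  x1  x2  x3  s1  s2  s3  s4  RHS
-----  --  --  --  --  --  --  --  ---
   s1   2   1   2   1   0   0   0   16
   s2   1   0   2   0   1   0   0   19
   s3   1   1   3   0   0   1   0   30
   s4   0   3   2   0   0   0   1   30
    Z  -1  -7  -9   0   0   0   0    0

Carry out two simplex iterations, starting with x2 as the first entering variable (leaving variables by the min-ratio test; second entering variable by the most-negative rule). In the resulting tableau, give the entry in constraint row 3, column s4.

Ratio test on column x2 — row 1: 16/1 = 16; row 2: entry 0 ≤ 0; row 3: 30/1 = 30; row 4: 30/3 = 10. Minimum is 10 at row 4 (s4 leaves); pivot element 3.
Divide row 4 by 3; eliminate column x2 from the other rows.
Second iteration: most negative Z-row entry is -13/3 in column x3, so x3 enters.
Ratio test on column x3 — row 1: 6/(4/3) = 9/2; row 2: 19/2 = 19/2; row 3: 20/(7/3) = 60/7; row 4: 10/(2/3) = 15. Minimum is 9/2 at row 1 (s1 leaves); pivot element 4/3.
Divide row 1 by 4/3; eliminate column x3 from the other rows.
After both pivots, the entry at constraint row 3, column s4 is 1/4.

1/4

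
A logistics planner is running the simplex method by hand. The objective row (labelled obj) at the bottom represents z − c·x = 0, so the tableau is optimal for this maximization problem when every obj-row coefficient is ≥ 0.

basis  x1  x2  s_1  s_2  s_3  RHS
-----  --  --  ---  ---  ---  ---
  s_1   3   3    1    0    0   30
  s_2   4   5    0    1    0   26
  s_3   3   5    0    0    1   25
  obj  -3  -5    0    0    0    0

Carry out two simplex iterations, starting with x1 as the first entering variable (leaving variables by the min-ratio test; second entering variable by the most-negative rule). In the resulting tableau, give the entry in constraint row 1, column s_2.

-6/5

Ratio test on column x1 — row 1: 30/3 = 10; row 2: 26/4 = 13/2; row 3: 25/3 = 25/3. Minimum is 13/2 at row 2 (s_2 leaves); pivot element 4.
Divide row 2 by 4; eliminate column x1 from the other rows.
Second iteration: most negative obj-row entry is -5/4 in column x2, so x2 enters.
Ratio test on column x2 — row 1: entry -3/4 ≤ 0; row 2: (13/2)/(5/4) = 26/5; row 3: (11/2)/(5/4) = 22/5. Minimum is 22/5 at row 3 (s_3 leaves); pivot element 5/4.
Divide row 3 by 5/4; eliminate column x2 from the other rows.
After both pivots, the entry at constraint row 1, column s_2 is -6/5.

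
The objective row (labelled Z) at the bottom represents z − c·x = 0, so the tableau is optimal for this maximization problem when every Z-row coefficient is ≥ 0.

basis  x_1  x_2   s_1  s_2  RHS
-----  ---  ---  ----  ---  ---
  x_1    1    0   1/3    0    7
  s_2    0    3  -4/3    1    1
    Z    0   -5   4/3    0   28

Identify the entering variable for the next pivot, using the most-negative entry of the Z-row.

Negative Z-row entries: x_2: -5.
The most negative is -5 in column x_2, so x_2 enters.

x_2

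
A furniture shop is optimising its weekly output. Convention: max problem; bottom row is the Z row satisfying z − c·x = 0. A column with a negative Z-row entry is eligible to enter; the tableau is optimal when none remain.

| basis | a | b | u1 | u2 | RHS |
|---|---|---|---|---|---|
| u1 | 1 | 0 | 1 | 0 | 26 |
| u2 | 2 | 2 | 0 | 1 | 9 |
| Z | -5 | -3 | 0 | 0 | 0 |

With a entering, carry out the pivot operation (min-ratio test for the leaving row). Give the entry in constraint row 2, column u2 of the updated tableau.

1/2

Ratio test on column a — row 1: 26/1 = 26; row 2: 9/2 = 9/2. Minimum is 9/2 at row 2 (u2 leaves); pivot element 2.
Divide row 2 by 2; eliminate column a from the other rows.
In the new row 2, the u2 entry is the old entry divided by the pivot: 1/2 = 1/2.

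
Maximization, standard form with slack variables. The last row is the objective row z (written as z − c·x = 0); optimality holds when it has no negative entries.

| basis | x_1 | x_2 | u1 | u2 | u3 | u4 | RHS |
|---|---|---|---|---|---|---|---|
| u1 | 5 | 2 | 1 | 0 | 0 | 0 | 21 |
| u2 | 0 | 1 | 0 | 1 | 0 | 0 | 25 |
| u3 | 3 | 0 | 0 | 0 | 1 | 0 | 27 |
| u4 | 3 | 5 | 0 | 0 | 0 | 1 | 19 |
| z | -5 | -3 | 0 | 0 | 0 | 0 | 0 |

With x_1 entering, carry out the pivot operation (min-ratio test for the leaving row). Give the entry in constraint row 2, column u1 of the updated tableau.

0

Ratio test on column x_1 — row 1: 21/5 = 21/5; row 2: entry 0 ≤ 0; row 3: 27/3 = 9; row 4: 19/3 = 19/3. Minimum is 21/5 at row 1 (u1 leaves); pivot element 5.
Divide row 1 by 5; eliminate column x_1 from the other rows.
Row 2 update in column u1: 0 − 0·(1/5) = 0.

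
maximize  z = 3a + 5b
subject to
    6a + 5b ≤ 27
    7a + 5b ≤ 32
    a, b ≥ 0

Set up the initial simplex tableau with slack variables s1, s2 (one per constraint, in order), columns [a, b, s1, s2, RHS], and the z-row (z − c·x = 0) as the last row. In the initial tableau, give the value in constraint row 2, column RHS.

32

The RHS of constraint 2 is b_2 = 32.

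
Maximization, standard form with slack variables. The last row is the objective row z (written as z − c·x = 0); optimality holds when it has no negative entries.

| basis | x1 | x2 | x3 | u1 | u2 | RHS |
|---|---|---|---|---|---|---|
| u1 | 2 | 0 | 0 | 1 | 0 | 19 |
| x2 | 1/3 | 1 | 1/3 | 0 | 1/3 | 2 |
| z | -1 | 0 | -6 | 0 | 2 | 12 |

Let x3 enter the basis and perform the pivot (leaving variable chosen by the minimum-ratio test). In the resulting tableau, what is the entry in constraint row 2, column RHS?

6

Ratio test on column x3 — row 1: entry 0 ≤ 0; row 2: 2/(1/3) = 6. Minimum is 6 at row 2 (x2 leaves); pivot element 1/3.
Divide row 2 by 1/3; eliminate column x3 from the other rows.
In the new row 2, the RHS entry is the old entry divided by the pivot: 2/(1/3) = 6.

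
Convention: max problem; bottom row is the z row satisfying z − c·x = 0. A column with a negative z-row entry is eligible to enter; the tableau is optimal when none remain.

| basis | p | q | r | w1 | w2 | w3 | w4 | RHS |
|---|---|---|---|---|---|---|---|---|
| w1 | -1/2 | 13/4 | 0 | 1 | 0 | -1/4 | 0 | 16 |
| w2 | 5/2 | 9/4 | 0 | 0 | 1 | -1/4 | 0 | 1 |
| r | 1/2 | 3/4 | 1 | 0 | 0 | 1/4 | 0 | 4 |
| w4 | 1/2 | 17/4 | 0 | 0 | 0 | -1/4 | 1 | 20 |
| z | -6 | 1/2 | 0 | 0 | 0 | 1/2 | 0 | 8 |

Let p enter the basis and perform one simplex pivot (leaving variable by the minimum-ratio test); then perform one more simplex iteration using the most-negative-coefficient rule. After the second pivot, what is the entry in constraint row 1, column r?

1

Ratio test on column p — row 1: entry -1/2 ≤ 0; row 2: 1/(5/2) = 2/5; row 3: 4/(1/2) = 8; row 4: 20/(1/2) = 40. Minimum is 2/5 at row 2 (w2 leaves); pivot element 5/2.
Divide row 2 by 5/2; eliminate column p from the other rows.
Second iteration: most negative z-row entry is -1/10 in column w3, so w3 enters.
Ratio test on column w3 — row 1: entry -3/10 ≤ 0; row 2: entry -1/10 ≤ 0; row 3: (19/5)/(3/10) = 38/3; row 4: entry -1/5 ≤ 0. Minimum is 38/3 at row 3 (r leaves); pivot element 3/10.
Divide row 3 by 3/10; eliminate column w3 from the other rows.
After both pivots, the entry at constraint row 1, column r is 1.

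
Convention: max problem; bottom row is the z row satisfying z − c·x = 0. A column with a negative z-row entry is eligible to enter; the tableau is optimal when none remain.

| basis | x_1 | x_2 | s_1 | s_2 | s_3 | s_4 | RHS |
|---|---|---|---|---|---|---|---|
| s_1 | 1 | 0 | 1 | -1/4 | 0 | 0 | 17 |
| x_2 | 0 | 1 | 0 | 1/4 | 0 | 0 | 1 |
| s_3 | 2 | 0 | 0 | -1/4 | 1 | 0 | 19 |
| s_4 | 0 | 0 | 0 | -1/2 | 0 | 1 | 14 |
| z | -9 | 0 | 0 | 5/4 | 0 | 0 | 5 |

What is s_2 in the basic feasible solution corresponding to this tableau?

0

s_2 is not in the basis, so in the current basic feasible solution s_2 = 0.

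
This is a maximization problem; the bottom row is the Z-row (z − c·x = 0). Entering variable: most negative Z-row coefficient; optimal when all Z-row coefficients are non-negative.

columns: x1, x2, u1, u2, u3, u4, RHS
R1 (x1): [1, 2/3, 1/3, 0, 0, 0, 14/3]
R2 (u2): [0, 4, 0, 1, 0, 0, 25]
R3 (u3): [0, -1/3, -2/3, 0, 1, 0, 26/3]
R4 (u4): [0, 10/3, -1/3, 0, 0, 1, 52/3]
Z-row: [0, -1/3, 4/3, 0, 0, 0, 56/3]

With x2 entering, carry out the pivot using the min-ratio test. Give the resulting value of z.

Ratio test on column x2 — row 1: (14/3)/(2/3) = 7; row 2: 25/4 = 25/4; row 3: entry -1/3 ≤ 0; row 4: (52/3)/(10/3) = 26/5. Minimum is 26/5 at row 4 (u4 leaves); pivot element 10/3.
Pivot on row 4; the Z-row RHS becomes 56/3 − (-1/3)·(26/5) = 102/5.

102/5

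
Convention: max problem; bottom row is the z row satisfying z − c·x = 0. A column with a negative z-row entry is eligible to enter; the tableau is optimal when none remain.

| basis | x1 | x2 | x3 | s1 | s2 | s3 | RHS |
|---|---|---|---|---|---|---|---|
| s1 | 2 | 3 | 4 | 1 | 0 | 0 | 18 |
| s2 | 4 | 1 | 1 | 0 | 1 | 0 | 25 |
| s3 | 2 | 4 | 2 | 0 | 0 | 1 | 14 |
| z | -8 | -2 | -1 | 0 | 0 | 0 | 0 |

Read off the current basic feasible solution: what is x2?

0

x2 is not in the basis, so in the current basic feasible solution x2 = 0.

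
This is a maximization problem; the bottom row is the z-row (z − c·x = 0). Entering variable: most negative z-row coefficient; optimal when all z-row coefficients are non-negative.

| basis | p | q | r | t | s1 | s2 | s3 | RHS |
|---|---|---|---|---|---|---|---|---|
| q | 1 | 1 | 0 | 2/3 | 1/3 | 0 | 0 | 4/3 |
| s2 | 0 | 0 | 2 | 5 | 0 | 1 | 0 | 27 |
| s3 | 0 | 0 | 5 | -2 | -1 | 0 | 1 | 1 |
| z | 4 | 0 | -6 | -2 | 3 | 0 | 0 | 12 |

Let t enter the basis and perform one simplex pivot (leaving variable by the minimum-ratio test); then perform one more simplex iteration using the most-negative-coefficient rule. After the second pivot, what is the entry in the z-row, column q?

Ratio test on column t — row 1: (4/3)/(2/3) = 2; row 2: 27/5 = 27/5; row 3: entry -2 ≤ 0. Minimum is 2 at row 1 (q leaves); pivot element 2/3.
Divide row 1 by 2/3; eliminate column t from the other rows.
Second iteration: most negative z-row entry is -6 in column r, so r enters.
Ratio test on column r — row 1: entry 0 ≤ 0; row 2: 17/2 = 17/2; row 3: 5/5 = 1. Minimum is 1 at row 3 (s3 leaves); pivot element 5.
Divide row 3 by 5; eliminate column r from the other rows.
After both pivots, the entry at the z-row, column q is 33/5.

33/5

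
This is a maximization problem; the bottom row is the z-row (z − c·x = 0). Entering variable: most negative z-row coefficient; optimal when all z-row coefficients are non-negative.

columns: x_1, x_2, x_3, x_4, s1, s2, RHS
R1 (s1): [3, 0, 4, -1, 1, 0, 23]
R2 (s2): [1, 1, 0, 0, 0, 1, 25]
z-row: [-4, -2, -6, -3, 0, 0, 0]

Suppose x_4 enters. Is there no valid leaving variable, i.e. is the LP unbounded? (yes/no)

Every constraint-row entry in column x_4 is ≤ 0, so increasing x_4 is unbounded.

yes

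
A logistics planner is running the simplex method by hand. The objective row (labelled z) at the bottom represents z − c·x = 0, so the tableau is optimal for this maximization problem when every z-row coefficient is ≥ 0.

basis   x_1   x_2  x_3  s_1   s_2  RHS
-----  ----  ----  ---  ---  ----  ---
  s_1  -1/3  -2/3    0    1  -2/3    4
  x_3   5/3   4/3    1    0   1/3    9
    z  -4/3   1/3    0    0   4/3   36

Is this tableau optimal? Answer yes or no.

no

The z-row has a negative entry -4/3 in column x_1, so it is not optimal.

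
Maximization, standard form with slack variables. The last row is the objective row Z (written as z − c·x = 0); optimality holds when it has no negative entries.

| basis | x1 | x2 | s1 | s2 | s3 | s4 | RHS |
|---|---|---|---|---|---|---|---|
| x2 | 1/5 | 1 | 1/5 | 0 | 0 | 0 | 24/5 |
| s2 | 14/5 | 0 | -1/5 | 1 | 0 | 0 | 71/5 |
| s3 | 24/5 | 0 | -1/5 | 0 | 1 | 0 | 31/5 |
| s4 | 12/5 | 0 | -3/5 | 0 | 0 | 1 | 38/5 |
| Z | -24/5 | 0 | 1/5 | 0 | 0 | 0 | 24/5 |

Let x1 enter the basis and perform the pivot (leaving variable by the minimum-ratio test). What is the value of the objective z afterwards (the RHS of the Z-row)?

Ratio test on column x1 — row 1: (24/5)/(1/5) = 24; row 2: (71/5)/(14/5) = 71/14; row 3: (31/5)/(24/5) = 31/24; row 4: (38/5)/(12/5) = 19/6. Minimum is 31/24 at row 3 (s3 leaves); pivot element 24/5.
Pivot on row 3; the Z-row RHS becomes 24/5 − (-24/5)·(31/24) = 11.

11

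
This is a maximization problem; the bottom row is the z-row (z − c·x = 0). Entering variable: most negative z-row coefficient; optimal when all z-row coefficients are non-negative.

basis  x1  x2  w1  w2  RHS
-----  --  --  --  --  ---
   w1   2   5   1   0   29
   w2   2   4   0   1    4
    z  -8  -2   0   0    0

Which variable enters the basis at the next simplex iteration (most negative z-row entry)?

Negative z-row entries: x1: -8, x2: -2.
The most negative is -8 in column x1, so x1 enters.

x1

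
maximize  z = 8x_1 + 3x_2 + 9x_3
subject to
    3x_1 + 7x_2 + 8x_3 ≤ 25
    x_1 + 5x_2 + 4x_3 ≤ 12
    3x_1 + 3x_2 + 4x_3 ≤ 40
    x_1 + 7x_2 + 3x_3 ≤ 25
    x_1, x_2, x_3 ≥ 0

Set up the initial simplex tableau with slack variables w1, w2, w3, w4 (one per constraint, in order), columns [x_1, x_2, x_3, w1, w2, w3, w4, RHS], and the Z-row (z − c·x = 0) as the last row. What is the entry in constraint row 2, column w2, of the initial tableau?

1

Slack w2 belongs to constraint 2; its column is the unit vector e_2, so the entry in row 2 is 1.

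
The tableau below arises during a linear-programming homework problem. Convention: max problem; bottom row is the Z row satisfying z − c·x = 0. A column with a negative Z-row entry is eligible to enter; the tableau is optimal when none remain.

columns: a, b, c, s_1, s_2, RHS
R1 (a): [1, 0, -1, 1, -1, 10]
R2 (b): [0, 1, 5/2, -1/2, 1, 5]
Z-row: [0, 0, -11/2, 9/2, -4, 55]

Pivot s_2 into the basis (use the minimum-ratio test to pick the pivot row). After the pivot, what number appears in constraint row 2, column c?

5/2

Ratio test on column s_2 — row 1: entry -1 ≤ 0; row 2: 5/1 = 5. Minimum is 5 at row 2 (b leaves); pivot element 1.
Divide row 2 by 1; eliminate column s_2 from the other rows.
In the new row 2, the c entry is the old entry divided by the pivot: (5/2)/1 = 5/2.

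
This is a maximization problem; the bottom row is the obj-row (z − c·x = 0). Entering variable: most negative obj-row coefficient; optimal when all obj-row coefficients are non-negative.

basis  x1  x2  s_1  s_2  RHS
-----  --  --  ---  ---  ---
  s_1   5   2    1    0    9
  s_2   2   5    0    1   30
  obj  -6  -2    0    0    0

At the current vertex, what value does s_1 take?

9

s_1 is basic (row 1); its value is the RHS of that row, 9.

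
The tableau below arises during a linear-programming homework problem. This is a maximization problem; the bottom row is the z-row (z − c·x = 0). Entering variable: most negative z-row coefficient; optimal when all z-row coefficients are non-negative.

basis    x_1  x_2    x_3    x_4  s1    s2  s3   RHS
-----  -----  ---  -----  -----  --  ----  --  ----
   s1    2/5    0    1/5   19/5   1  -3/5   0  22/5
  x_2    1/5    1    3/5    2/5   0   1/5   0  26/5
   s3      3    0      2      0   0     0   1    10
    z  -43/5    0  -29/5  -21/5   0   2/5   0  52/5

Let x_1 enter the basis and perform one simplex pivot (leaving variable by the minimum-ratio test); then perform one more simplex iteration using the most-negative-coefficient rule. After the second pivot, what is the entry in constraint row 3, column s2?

0

Ratio test on column x_1 — row 1: (22/5)/(2/5) = 11; row 2: (26/5)/(1/5) = 26; row 3: 10/3 = 10/3. Minimum is 10/3 at row 3 (s3 leaves); pivot element 3.
Divide row 3 by 3; eliminate column x_1 from the other rows.
Second iteration: most negative z-row entry is -21/5 in column x_4, so x_4 enters.
Ratio test on column x_4 — row 1: (46/15)/(19/5) = 46/57; row 2: (68/15)/(2/5) = 34/3; row 3: entry 0 ≤ 0. Minimum is 46/57 at row 1 (s1 leaves); pivot element 19/5.
Divide row 1 by 19/5; eliminate column x_4 from the other rows.
After both pivots, the entry at constraint row 3, column s2 is 0.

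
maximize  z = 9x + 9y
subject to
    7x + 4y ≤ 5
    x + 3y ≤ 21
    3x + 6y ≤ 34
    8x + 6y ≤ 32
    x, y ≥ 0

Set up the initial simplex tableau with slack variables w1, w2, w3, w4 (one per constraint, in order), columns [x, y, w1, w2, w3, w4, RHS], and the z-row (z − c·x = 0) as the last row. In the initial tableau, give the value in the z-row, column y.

The z-row carries the negated objective coefficients: the y entry is -9.

-9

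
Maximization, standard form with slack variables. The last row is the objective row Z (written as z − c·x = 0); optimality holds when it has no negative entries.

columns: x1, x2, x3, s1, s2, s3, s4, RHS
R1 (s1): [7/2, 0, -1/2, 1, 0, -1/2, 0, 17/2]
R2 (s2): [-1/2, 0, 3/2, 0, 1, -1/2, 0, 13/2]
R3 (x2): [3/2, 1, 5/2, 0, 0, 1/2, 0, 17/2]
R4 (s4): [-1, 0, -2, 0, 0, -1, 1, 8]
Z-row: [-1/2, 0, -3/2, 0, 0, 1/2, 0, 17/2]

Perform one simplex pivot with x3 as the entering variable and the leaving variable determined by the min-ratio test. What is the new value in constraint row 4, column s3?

Ratio test on column x3 — row 1: entry -1/2 ≤ 0; row 2: (13/2)/(3/2) = 13/3; row 3: (17/2)/(5/2) = 17/5; row 4: entry -2 ≤ 0. Minimum is 17/5 at row 3 (x2 leaves); pivot element 5/2.
Divide row 3 by 5/2; eliminate column x3 from the other rows.
Row 4 update in column s3: -1 − (-2)·(1/5) = -3/5.

-3/5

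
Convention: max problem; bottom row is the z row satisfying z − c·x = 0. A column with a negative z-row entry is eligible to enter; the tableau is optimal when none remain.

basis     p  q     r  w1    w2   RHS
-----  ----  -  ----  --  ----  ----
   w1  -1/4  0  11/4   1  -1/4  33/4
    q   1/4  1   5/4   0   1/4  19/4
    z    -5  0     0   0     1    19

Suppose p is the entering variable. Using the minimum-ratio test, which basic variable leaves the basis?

Column p entries and ratios — w1: -1/4 ≤ 0, skip; q: (19/4)/(1/4) = 19.
Smallest ratio is 19 in the row of q, so q leaves.

q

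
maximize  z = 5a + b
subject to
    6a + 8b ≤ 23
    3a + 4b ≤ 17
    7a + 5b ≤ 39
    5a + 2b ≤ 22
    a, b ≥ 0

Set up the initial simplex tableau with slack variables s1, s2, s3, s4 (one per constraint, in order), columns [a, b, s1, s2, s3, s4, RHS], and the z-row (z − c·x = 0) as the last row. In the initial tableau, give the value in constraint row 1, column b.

8

Constraint 1 has coefficient 8 on b.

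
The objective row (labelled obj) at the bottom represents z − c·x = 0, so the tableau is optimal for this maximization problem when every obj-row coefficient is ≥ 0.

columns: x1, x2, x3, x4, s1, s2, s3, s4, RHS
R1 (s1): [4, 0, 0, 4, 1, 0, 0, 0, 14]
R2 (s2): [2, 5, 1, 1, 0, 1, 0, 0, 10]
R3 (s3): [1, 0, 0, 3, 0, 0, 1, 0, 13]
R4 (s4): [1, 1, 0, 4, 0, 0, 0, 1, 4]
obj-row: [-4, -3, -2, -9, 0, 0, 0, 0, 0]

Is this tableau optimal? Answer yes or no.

no

The obj-row has a negative entry -9 in column x4, so it is not optimal.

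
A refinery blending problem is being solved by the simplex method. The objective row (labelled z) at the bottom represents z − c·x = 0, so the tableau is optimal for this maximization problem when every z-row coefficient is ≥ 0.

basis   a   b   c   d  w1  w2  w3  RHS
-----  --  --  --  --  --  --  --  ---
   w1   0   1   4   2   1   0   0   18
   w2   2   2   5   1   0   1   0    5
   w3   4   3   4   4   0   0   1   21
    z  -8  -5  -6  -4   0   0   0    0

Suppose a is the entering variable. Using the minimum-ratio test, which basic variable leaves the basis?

Column a entries and ratios — w1: 0 ≤ 0, skip; w2: 5/2 = 5/2; w3: 21/4 = 21/4.
Smallest ratio is 5/2 in the row of w2, so w2 leaves.

w2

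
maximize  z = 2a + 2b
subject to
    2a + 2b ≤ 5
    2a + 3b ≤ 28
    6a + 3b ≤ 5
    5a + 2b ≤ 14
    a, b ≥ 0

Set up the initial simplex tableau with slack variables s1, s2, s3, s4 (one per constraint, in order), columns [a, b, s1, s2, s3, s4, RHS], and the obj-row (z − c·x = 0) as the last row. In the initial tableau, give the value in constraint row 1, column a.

2

Constraint 1 has coefficient 2 on a.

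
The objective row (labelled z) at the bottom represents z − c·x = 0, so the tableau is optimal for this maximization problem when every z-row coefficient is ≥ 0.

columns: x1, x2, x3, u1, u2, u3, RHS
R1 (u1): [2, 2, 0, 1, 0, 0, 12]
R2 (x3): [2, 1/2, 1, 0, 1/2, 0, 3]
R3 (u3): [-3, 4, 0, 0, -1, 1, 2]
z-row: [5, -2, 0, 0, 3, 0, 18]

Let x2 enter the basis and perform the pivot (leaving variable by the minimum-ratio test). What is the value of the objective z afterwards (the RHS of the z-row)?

Ratio test on column x2 — row 1: 12/2 = 6; row 2: 3/(1/2) = 6; row 3: 2/4 = 1/2. Minimum is 1/2 at row 3 (u3 leaves); pivot element 4.
Pivot on row 3; the z-row RHS becomes 18 − (-2)·(1/2) = 19.

19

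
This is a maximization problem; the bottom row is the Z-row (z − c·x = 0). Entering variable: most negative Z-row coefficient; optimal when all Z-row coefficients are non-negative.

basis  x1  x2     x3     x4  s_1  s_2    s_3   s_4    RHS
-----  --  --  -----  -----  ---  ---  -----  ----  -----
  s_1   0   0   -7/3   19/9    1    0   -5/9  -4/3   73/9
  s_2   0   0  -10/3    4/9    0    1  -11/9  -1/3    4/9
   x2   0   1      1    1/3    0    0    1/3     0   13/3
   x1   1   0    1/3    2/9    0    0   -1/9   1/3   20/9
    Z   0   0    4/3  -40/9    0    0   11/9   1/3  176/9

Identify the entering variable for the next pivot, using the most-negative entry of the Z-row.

x4

Negative Z-row entries: x4: -40/9.
The most negative is -40/9 in column x4, so x4 enters.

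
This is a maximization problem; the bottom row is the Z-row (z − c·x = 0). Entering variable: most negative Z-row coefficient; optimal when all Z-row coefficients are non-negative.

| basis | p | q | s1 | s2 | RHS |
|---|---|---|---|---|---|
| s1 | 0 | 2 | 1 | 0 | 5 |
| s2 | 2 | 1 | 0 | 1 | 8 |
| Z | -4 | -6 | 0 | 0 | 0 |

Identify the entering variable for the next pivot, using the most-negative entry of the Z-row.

q

Negative Z-row entries: p: -4, q: -6.
The most negative is -6 in column q, so q enters.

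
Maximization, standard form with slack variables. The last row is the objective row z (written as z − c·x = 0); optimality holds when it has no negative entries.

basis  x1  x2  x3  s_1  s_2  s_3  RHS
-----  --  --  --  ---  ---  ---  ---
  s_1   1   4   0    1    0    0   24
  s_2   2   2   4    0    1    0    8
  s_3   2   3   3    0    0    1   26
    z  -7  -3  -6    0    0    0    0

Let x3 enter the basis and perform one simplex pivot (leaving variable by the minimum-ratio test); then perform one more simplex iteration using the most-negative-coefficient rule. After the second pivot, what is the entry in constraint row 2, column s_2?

Ratio test on column x3 — row 1: entry 0 ≤ 0; row 2: 8/4 = 2; row 3: 26/3 = 26/3. Minimum is 2 at row 2 (s_2 leaves); pivot element 4.
Divide row 2 by 4; eliminate column x3 from the other rows.
Second iteration: most negative z-row entry is -4 in column x1, so x1 enters.
Ratio test on column x1 — row 1: 24/1 = 24; row 2: 2/(1/2) = 4; row 3: 20/(1/2) = 40. Minimum is 4 at row 2 (x3 leaves); pivot element 1/2.
Divide row 2 by 1/2; eliminate column x1 from the other rows.
After both pivots, the entry at constraint row 2, column s_2 is 1/2.

1/2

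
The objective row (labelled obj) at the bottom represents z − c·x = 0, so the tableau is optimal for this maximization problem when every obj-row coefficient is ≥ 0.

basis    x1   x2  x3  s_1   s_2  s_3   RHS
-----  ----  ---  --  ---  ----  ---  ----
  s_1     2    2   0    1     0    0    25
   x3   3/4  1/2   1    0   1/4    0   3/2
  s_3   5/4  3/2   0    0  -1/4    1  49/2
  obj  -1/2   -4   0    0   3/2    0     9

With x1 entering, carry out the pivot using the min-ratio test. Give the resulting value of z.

Ratio test on column x1 — row 1: 25/2 = 25/2; row 2: (3/2)/(3/4) = 2; row 3: (49/2)/(5/4) = 98/5. Minimum is 2 at row 2 (x3 leaves); pivot element 3/4.
Pivot on row 2; the obj-row RHS becomes 9 − (-1/2)·2 = 10.

10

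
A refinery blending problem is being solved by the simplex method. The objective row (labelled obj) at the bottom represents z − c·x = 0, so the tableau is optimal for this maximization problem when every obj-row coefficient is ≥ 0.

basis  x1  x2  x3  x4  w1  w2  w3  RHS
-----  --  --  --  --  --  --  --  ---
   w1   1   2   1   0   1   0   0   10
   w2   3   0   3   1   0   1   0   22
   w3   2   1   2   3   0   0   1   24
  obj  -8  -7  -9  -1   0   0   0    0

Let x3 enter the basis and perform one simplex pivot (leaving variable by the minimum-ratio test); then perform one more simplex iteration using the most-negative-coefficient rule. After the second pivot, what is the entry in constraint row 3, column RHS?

8

Ratio test on column x3 — row 1: 10/1 = 10; row 2: 22/3 = 22/3; row 3: 24/2 = 12. Minimum is 22/3 at row 2 (w2 leaves); pivot element 3.
Divide row 2 by 3; eliminate column x3 from the other rows.
Second iteration: most negative obj-row entry is -7 in column x2, so x2 enters.
Ratio test on column x2 — row 1: (8/3)/2 = 4/3; row 2: entry 0 ≤ 0; row 3: (28/3)/1 = 28/3. Minimum is 4/3 at row 1 (w1 leaves); pivot element 2.
Divide row 1 by 2; eliminate column x2 from the other rows.
After both pivots, the entry at constraint row 3, column RHS is 8.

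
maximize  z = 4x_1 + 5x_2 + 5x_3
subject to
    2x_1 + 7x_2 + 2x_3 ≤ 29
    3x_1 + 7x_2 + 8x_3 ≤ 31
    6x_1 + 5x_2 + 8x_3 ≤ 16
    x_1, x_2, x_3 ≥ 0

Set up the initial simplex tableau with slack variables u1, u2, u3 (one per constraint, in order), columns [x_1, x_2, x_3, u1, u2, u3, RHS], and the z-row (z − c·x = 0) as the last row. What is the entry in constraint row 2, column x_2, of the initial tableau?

Constraint 2 has coefficient 7 on x_2.

7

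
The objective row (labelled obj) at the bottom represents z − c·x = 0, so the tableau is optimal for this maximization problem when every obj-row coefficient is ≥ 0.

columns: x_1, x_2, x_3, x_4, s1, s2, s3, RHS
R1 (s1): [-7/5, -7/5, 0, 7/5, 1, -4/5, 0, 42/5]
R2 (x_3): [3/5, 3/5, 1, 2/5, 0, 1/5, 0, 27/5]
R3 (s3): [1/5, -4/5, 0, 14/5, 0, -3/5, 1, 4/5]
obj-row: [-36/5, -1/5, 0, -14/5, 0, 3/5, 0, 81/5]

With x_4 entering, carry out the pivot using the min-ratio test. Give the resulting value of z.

Ratio test on column x_4 — row 1: (42/5)/(7/5) = 6; row 2: (27/5)/(2/5) = 27/2; row 3: (4/5)/(14/5) = 2/7. Minimum is 2/7 at row 3 (s3 leaves); pivot element 14/5.
Pivot on row 3; the obj-row RHS becomes 81/5 − (-14/5)·(2/7) = 17.

17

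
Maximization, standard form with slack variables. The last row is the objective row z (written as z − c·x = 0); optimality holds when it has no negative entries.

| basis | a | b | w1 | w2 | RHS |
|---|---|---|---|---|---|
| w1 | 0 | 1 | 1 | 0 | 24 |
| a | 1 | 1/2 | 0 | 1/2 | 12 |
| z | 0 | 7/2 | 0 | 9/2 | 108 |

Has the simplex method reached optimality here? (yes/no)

yes

Every z-row coefficient is ≥ 0, so the tableau is optimal.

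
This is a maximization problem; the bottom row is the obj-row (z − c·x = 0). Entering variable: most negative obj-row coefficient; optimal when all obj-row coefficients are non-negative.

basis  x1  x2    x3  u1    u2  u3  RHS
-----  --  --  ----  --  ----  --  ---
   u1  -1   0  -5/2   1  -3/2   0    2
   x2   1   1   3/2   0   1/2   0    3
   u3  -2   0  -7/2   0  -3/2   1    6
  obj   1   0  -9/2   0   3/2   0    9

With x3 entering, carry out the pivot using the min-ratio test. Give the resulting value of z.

18

Ratio test on column x3 — row 1: entry -5/2 ≤ 0; row 2: 3/(3/2) = 2; row 3: entry -7/2 ≤ 0. Minimum is 2 at row 2 (x2 leaves); pivot element 3/2.
Pivot on row 2; the obj-row RHS becomes 9 − (-9/2)·2 = 18.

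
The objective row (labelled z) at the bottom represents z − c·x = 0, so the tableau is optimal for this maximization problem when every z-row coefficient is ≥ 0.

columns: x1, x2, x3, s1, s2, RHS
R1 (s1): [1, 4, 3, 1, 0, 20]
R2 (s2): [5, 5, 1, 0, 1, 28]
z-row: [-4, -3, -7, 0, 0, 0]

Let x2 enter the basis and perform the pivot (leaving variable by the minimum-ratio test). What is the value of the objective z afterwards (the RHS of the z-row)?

15

Ratio test on column x2 — row 1: 20/4 = 5; row 2: 28/5 = 28/5. Minimum is 5 at row 1 (s1 leaves); pivot element 4.
Pivot on row 1; the z-row RHS becomes 0 − (-3)·5 = 15.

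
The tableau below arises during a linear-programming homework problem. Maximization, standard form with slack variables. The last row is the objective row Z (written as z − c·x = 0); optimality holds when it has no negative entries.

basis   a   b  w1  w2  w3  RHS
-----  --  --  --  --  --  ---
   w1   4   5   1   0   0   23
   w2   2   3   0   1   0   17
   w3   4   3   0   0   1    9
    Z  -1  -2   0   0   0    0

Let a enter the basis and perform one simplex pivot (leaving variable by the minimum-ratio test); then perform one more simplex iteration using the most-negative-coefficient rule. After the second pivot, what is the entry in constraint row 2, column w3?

-1

Ratio test on column a — row 1: 23/4 = 23/4; row 2: 17/2 = 17/2; row 3: 9/4 = 9/4. Minimum is 9/4 at row 3 (w3 leaves); pivot element 4.
Divide row 3 by 4; eliminate column a from the other rows.
Second iteration: most negative Z-row entry is -5/4 in column b, so b enters.
Ratio test on column b — row 1: 14/2 = 7; row 2: (25/2)/(3/2) = 25/3; row 3: (9/4)/(3/4) = 3. Minimum is 3 at row 3 (a leaves); pivot element 3/4.
Divide row 3 by 3/4; eliminate column b from the other rows.
After both pivots, the entry at constraint row 2, column w3 is -1.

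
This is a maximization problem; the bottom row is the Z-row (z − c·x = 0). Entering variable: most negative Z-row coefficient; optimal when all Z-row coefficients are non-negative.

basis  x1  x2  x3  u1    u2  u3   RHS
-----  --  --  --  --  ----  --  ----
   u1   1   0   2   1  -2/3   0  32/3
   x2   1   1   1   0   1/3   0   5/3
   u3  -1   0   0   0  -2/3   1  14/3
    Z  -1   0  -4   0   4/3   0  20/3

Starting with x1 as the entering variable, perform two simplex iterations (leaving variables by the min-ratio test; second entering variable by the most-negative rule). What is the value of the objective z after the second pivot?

40/3

Ratio test on column x1 — row 1: (32/3)/1 = 32/3; row 2: (5/3)/1 = 5/3; row 3: entry -1 ≤ 0. Minimum is 5/3 at row 2 (x2 leaves); pivot element 1.
Pivot on row 2; the Z-row RHS becomes 20/3 − (-1)·(5/3) = 25/3.
Next entering variable (most negative Z-row entry -3): x3.
Ratio test on column x3 — row 1: 9/1 = 9; row 2: (5/3)/1 = 5/3; row 3: (19/3)/1 = 19/3. Minimum is 5/3 at row 2 (x1 leaves); pivot element 1.
After the second pivot the Z-row RHS is 25/3 − (-3)·(5/3) = 40/3.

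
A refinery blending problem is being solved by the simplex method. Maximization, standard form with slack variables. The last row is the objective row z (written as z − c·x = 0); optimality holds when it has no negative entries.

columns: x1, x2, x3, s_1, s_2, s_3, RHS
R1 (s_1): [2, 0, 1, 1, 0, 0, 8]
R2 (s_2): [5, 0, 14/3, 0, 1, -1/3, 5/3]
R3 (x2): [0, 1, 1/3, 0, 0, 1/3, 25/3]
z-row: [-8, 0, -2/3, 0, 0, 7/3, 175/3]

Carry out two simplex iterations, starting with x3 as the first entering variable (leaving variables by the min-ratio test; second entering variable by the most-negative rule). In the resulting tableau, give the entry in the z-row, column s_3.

9/5

Ratio test on column x3 — row 1: 8/1 = 8; row 2: (5/3)/(14/3) = 5/14; row 3: (25/3)/(1/3) = 25. Minimum is 5/14 at row 2 (s_2 leaves); pivot element 14/3.
Divide row 2 by 14/3; eliminate column x3 from the other rows.
Second iteration: most negative z-row entry is -51/7 in column x1, so x1 enters.
Ratio test on column x1 — row 1: (107/14)/(13/14) = 107/13; row 2: (5/14)/(15/14) = 1/3; row 3: entry -5/14 ≤ 0. Minimum is 1/3 at row 2 (x3 leaves); pivot element 15/14.
Divide row 2 by 15/14; eliminate column x1 from the other rows.
After both pivots, the entry at the z-row, column s_3 is 9/5.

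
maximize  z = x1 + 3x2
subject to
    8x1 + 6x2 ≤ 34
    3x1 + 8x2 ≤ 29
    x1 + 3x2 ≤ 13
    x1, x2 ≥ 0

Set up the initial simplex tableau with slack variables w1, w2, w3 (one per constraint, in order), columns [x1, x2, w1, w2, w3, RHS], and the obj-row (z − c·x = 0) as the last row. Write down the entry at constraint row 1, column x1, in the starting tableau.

8

Constraint 1 has coefficient 8 on x1.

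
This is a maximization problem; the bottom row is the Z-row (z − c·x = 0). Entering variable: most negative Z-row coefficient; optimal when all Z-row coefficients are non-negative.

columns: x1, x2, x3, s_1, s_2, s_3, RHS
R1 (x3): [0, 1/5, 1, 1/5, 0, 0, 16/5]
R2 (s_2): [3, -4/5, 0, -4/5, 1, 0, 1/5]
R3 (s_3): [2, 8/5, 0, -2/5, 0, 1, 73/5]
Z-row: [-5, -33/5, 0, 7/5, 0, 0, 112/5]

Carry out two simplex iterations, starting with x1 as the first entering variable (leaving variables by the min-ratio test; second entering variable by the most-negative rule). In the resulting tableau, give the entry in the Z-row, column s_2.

-13/16

Ratio test on column x1 — row 1: entry 0 ≤ 0; row 2: (1/5)/3 = 1/15; row 3: (73/5)/2 = 73/10. Minimum is 1/15 at row 2 (s_2 leaves); pivot element 3.
Divide row 2 by 3; eliminate column x1 from the other rows.
Second iteration: most negative Z-row entry is -119/15 in column x2, so x2 enters.
Ratio test on column x2 — row 1: (16/5)/(1/5) = 16; row 2: entry -4/15 ≤ 0; row 3: (217/15)/(32/15) = 217/32. Minimum is 217/32 at row 3 (s_3 leaves); pivot element 32/15.
Divide row 3 by 32/15; eliminate column x2 from the other rows.
After both pivots, the entry at the Z-row, column s_2 is -13/16.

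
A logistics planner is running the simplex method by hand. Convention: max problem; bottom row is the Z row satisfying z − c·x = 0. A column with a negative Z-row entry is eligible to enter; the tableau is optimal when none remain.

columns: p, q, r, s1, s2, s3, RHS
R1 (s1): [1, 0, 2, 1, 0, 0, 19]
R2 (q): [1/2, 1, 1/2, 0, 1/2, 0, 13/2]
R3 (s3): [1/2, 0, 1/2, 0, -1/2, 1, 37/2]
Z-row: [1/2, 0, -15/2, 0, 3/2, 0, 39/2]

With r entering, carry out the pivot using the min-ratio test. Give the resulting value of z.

363/4

Ratio test on column r — row 1: 19/2 = 19/2; row 2: (13/2)/(1/2) = 13; row 3: (37/2)/(1/2) = 37. Minimum is 19/2 at row 1 (s1 leaves); pivot element 2.
Pivot on row 1; the Z-row RHS becomes 39/2 − (-15/2)·(19/2) = 363/4.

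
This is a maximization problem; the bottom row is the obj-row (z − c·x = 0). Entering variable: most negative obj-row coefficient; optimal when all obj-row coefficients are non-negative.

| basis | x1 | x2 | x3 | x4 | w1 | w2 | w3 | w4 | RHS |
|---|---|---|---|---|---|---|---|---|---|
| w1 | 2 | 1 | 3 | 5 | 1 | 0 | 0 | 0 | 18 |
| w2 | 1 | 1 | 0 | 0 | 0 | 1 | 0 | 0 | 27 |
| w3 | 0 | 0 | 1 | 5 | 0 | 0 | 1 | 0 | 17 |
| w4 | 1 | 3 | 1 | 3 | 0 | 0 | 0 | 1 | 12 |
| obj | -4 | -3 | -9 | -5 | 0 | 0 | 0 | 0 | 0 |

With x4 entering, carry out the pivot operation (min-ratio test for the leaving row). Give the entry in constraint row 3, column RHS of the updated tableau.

17/5

Ratio test on column x4 — row 1: 18/5 = 18/5; row 2: entry 0 ≤ 0; row 3: 17/5 = 17/5; row 4: 12/3 = 4. Minimum is 17/5 at row 3 (w3 leaves); pivot element 5.
Divide row 3 by 5; eliminate column x4 from the other rows.
In the new row 3, the RHS entry is the old entry divided by the pivot: 17/5 = 17/5.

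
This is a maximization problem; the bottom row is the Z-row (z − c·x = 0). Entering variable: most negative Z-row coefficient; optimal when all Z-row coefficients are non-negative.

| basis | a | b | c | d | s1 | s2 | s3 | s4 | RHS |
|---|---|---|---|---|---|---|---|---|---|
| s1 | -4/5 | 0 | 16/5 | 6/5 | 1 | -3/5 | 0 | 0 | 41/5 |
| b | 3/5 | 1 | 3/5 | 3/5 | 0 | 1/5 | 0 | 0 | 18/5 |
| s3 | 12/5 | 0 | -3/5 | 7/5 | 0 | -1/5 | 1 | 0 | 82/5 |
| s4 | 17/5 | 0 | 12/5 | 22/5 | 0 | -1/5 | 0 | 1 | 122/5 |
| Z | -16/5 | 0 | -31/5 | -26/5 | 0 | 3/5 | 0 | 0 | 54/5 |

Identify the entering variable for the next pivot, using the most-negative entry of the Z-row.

c

Negative Z-row entries: a: -16/5, c: -31/5, d: -26/5.
The most negative is -31/5 in column c, so c enters.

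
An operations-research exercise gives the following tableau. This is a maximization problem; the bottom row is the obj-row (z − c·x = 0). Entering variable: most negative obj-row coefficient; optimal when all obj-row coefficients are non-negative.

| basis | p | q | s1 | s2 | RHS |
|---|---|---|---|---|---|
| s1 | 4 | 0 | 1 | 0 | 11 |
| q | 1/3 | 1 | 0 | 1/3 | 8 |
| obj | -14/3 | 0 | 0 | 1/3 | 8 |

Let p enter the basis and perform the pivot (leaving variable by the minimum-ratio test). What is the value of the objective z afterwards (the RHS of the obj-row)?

125/6

Ratio test on column p — row 1: 11/4 = 11/4; row 2: 8/(1/3) = 24. Minimum is 11/4 at row 1 (s1 leaves); pivot element 4.
Pivot on row 1; the obj-row RHS becomes 8 − (-14/3)·(11/4) = 125/6.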